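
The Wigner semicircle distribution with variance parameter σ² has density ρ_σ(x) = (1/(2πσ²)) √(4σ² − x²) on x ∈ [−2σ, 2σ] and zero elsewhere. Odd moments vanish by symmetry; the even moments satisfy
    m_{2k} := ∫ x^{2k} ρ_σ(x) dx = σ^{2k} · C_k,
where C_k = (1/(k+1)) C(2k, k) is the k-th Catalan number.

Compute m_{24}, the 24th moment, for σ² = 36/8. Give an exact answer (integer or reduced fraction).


By the scaled semicircle moment identity, m_{2k} = σ^{2k} · C_k with k = 12.
C_12 = (1/(k+1)) · C(2k, k) = (1/13) · C(24, 12) = (1/13) · 2704156 = 208012.
σ^{2k} = (σ²)^k = (36/8)^12 = 282429536481/4096.

Therefore m_{24} = σ^{24} · C_12 = (282429536481/4096) · 208012 = 14687183185621443/1024.


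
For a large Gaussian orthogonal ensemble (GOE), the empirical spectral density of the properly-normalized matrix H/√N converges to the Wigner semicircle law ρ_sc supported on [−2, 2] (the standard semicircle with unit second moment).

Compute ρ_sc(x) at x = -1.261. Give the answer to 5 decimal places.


ρ_sc(x) = (1/(2π)) √(4 − x²). With x = -1.261:
  4 − x² = 4 − (-1.261)² = 4 − 1.590121 = 2.409879.
  √(4 − x²) = 1.552378.
  1/(2π) = 0.159155.
  ρ_sc(-1.261) = 0.159155 · 1.552378 = 0.247069.

Rounded to 5 decimal places: ρ_sc(-1.261) ≈ 0.24707.


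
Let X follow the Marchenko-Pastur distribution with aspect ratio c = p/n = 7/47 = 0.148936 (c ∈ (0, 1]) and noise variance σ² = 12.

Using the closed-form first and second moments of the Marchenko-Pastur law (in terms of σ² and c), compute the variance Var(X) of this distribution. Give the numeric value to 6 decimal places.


Recall the MP moments m_1 = E[X] = σ² and m_2 = E[X²] = σ⁴ (1 + c).
m_1 = E[X] = σ² = 12, so m_1² = 144.
m_2 = E[X²] = σ⁴ (1 + c) = 144 · (1 + 0.148936) = 144 · 1.148936 = 165.446809.
(Note m_2 − m_1² simplifies to c · σ⁴ = 0.148936 · 144.)

Var(X) = m_2 − m_1² = 165.446809 − 144 = 21.446809.


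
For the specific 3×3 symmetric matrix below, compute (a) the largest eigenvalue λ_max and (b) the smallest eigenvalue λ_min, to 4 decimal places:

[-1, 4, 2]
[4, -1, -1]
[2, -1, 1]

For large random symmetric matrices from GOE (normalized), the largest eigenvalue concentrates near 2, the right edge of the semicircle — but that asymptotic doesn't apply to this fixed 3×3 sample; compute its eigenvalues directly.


Since M is real symmetric, all three eigenvalues are real; they are the roots of det(λI − M) = λ³ − (tr M) λ² + s λ − det M, where s is the sum of the principal 2×2 minors.
tr M = -1 + (-1) + 1 = -1.
s = ((-1)·(-1) − 4²) + ((-1)·1 − 2²) + ((-1)·1 − (-1)²) = -15 + (-5) + (-2) = -22.
det M (expand along row 1) = (-1)·(-2) − 4·6 + 2·(-2) = -26.
Characteristic polynomial: λ³ + λ² − 22λ + 26 = 0.
Substitute λ = y + (tr M)/3 = y − 0.333333 to remove the quadratic term: y³ + p·y + q = 0 with p = s − (tr M)²/3 = -22.333333 and q = −2(tr M)³/27 + (tr M)·s/3 − det M = 33.407407.
Three real roots ⇒ use the trigonometric (Viète) form: r = 2√(−p/3) = 5.456902, φ = arccos(3q/(p·r)) = arccos(-0.822364) = 2.536351 rad.
y_k = r·cos(φ/3 − 2πk/3) for k = 0, 1, 2 gives y = 3.620078, 1.726146, -5.346225.
λ_k = y_k − 0.333333 gives λ = 3.2867, 1.3928, -5.6796 (check: the sum is -1.0000 = tr M).

Hence λ_max = 3.2867 and λ_min = -5.6796.


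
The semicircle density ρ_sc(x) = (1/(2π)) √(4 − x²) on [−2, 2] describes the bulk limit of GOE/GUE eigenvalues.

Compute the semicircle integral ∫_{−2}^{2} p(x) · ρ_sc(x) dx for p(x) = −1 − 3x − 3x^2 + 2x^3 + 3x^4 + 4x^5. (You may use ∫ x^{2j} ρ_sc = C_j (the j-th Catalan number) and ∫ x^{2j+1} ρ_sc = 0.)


Write p(x) = Σ a_i x^i, split into monomials and integrate each against ρ_sc separately.
Using ∫ x^{2j} ρ_sc = C_j = (1/(j+1)) C(2j, j) (Catalan numbers) and ∫ x^{2j+1} ρ_sc = 0 (odd monomials vanish by symmetry):
  i = 0 (even): a_0 · C_{0} = -1 · 1 = -1
  i = 1 (odd): ∫ x^1 ρ_sc = 0 (vanishes)
  i = 2 (even): a_2 · C_{1} = -3 · 1 = -3
  i = 3 (odd): ∫ x^3 ρ_sc = 0 (vanishes)
  i = 4 (even): a_4 · C_{2} = 3 · 2 = 6
  i = 5 (odd): ∫ x^5 ρ_sc = 0 (vanishes)

Summing the contributions: ∫_{−2}^{2} p(x) ρ_sc(x) dx = (-1) + (-3) + 6 = 2.


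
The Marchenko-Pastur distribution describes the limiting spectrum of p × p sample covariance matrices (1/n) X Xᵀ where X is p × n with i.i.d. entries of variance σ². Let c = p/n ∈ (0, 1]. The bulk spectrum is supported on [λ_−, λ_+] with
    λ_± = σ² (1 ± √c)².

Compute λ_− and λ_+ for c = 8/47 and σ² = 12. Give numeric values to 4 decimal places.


c = 8/47 = 0.170213; √c = 0.412568.
λ_− = σ² (1 − √c)² = 12 · (1 − 0.412568)² = 12 · (0.587432)² = 4.140909.
λ_+ = σ² (1 + √c)² = 12 · (1 + 0.412568)² = 12 · (1.412568)² = 23.944197.

Rounded to 4 decimal places: λ_− ≈ 4.1409, λ_+ ≈ 23.9442.


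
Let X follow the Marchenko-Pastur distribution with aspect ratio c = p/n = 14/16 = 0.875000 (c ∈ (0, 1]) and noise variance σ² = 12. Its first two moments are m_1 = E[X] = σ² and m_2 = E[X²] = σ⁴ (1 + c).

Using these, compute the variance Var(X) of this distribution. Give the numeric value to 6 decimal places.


m_1 = E[X] = σ² = 12, so m_1² = 144.
m_2 = E[X²] = σ⁴ (1 + c) = 144 · (1 + 0.875000) = 144 · 1.875000 = 270.000000.
(Note m_2 − m_1² simplifies to c · σ⁴ = 0.875000 · 144.)

Var(X) = m_2 − m_1² = 270.000000 − 144 = 126.000000.


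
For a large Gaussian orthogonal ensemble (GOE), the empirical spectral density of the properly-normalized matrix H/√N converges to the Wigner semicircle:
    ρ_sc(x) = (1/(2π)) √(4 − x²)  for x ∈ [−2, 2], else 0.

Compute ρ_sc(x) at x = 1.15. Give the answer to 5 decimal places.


ρ_sc(x) = (1/(2π)) √(4 − x²). With x = 1.15:
  4 − x² = 4 − (1.15)² = 4 − 1.322500 = 2.677500.
  √(4 − x²) = 1.636307.
  1/(2π) = 0.159155.
  ρ_sc(1.15) = 0.159155 · 1.636307 = 0.260426.

Rounded to 5 decimal places: ρ_sc(1.15) ≈ 0.26043.


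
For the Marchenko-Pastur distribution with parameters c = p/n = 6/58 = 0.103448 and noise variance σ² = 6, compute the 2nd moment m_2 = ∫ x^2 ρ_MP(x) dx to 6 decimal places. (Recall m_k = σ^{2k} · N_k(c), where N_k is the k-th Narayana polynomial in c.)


E[X²] = σ⁴ (1 + c) (second MP moment). With σ² = 6 (so σ⁴ = 36) and c = 6/58 = 0.103448: E[X²] = 36 · (1 + 0.103448) = 36 · 1.103448.

So E[X^2] = 39.724138.


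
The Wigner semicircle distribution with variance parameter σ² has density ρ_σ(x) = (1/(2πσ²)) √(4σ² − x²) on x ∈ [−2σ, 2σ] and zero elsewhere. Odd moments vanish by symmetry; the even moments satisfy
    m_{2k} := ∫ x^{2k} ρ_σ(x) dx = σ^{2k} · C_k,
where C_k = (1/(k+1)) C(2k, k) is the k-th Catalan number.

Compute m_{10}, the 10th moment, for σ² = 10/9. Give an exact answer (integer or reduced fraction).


By the scaled semicircle moment identity, m_{2k} = σ^{2k} · C_k with k = 5.
C_5 = (1/(k+1)) · C(2k, k) = (1/6) · C(10, 5) = (1/6) · 252 = 42.
σ^{2k} = (σ²)^k = (10/9)^5 = 100000/59049.

Therefore m_{10} = σ^{10} · C_5 = (100000/59049) · 42 = 1400000/19683.


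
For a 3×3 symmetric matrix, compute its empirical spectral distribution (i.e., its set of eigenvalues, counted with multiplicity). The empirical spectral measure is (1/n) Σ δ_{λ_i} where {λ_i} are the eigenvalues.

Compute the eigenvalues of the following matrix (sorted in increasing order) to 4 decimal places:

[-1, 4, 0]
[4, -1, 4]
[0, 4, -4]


Since M is real symmetric, all three eigenvalues are real; they are the roots of det(λI − M) = λ³ − (tr M) λ² + s λ − det M, where s is the sum of the principal 2×2 minors.
tr M = -1 + (-1) + (-4) = -6.
s = ((-1)·(-1) − 4²) + ((-1)·(-4) − 0²) + ((-1)·(-4) − 4²) = -15 + 4 + (-12) = -23.
det M (expand along row 1) = (-1)·(-12) − 4·(-16) + 0·16 = 76.
Characteristic polynomial: λ³ + 6λ² − 23λ − 76 = 0.
Substitute λ = y + (tr M)/3 = y − 2.000000 to remove the quadratic term: y³ + p·y + q = 0 with p = s − (tr M)²/3 = -35.000000 and q = −2(tr M)³/27 + (tr M)·s/3 − det M = -14.000000.
Three real roots ⇒ use the trigonometric (Viète) form: r = 2√(−p/3) = 6.831301, φ = arccos(3q/(p·r)) = arccos(0.175662) = 1.394218 rad.
y_k = r·cos(φ/3 − 2πk/3) for k = 0, 1, 2 gives y = 6.106762, -0.401854, -5.704908.
λ_k = y_k − 2.000000 gives λ = 4.1068, -2.4019, -7.7049 (check: the sum is -6.0000 = tr M).

Eigenvalues sorted in increasing order: [-7.7049, -2.4019, 4.1068].


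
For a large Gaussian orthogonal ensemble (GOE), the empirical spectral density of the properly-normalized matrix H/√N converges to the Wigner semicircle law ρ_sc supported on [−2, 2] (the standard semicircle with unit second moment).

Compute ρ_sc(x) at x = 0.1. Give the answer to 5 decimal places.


ρ_sc(x) = (1/(2π)) √(4 − x²). With x = 0.1:
  4 − x² = 4 − (0.1)² = 4 − 0.010000 = 3.990000.
  √(4 − x²) = 1.997498.
  1/(2π) = 0.159155.
  ρ_sc(0.1) = 0.159155 · 1.997498 = 0.317912.

Rounded to 5 decimal places: ρ_sc(0.1) ≈ 0.31791.


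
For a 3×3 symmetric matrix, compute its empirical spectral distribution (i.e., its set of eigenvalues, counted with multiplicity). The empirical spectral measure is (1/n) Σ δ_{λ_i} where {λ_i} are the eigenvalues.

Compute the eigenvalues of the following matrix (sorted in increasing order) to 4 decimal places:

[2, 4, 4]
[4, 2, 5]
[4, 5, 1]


Since M is real symmetric, all three eigenvalues are real; they are the roots of det(λI − M) = λ³ − (tr M) λ² + s λ − det M, where s is the sum of the principal 2×2 minors.
tr M = 2 + 2 + 1 = 5.
s = (2·2 − 4²) + (2·1 − 4²) + (2·1 − 5²) = -12 + (-14) + (-23) = -49.
det M (expand along row 1) = 2·(-23) − 4·(-16) + 4·12 = 66.
Characteristic polynomial: λ³ − 5λ² − 49λ − 66 = 0.
Substitute λ = y + (tr M)/3 = y + 1.666667 to remove the quadratic term: y³ + p·y + q = 0 with p = s − (tr M)²/3 = -57.333333 and q = −2(tr M)³/27 + (tr M)·s/3 − det M = -156.925926.
Three real roots ⇒ use the trigonometric (Viète) form: r = 2√(−p/3) = 8.743251, φ = arccos(3q/(p·r)) = arccos(0.939152) = 0.350644 rad.
y_k = r·cos(φ/3 − 2πk/3) for k = 0, 1, 2 gives y = 8.683598, -3.458802, -5.224795.
λ_k = y_k + 1.666667 gives λ = 10.3503, -1.7921, -3.5581 (check: the sum is 5.0000 = tr M).

Eigenvalues sorted in increasing order: [-3.5581, -1.7921, 10.3503].


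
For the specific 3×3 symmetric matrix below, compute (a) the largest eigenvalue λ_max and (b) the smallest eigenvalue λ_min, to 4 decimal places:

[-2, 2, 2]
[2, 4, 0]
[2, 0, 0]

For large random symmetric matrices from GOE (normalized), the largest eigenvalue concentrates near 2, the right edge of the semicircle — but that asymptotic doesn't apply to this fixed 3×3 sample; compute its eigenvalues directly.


Since M is real symmetric, all three eigenvalues are real; they are the roots of det(λI − M) = λ³ − (tr M) λ² + s λ − det M, where s is the sum of the principal 2×2 minors.
tr M = -2 + 4 + 0 = 2.
s = ((-2)·4 − 2²) + ((-2)·0 − 2²) + (4·0 − 0²) = -12 + (-4) + 0 = -16.
det M (expand along row 1) = (-2)·0 − 2·0 + 2·(-8) = -16.
Characteristic polynomial: λ³ − 2λ² − 16λ + 16 = 0.
Substitute λ = y + (tr M)/3 = y + 0.666667 to remove the quadratic term: y³ + p·y + q = 0 with p = s − (tr M)²/3 = -17.333333 and q = −2(tr M)³/27 + (tr M)·s/3 − det M = 4.740741.
Three real roots ⇒ use the trigonometric (Viète) form: r = 2√(−p/3) = 4.807402, φ = arccos(3q/(p·r)) = arccos(-0.170677) = 1.742313 rad.
y_k = r·cos(φ/3 − 2πk/3) for k = 0, 1, 2 gives y = 4.019179, 0.274700, -4.293880.
λ_k = y_k + 0.666667 gives λ = 4.6858, 0.9414, -3.6272 (check: the sum is 2.0000 = tr M).

Hence λ_max = 4.6858 and λ_min = -3.6272.


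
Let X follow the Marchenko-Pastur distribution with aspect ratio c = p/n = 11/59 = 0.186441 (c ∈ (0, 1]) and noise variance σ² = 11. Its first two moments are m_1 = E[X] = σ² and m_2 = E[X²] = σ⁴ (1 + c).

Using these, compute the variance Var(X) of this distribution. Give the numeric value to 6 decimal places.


m_1 = E[X] = σ² = 11, so m_1² = 121.
m_2 = E[X²] = σ⁴ (1 + c) = 121 · (1 + 0.186441) = 121 · 1.186441 = 143.559322.
(Note m_2 − m_1² simplifies to c · σ⁴ = 0.186441 · 121.)

Var(X) = m_2 − m_1² = 143.559322 − 121 = 22.559322.


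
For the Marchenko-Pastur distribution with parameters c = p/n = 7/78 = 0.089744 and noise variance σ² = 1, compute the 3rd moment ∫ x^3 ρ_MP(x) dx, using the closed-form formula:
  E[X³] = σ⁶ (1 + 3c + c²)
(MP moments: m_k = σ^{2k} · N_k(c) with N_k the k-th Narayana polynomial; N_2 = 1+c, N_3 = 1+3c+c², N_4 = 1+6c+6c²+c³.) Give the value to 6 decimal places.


E[X³] = σ⁶ (1 + 3c + c²) (third MP moment). With σ² = 1 (so σ⁶ = 1) and c = 7/78 = 0.089744: E[X³] = 1 · (1 + 3·0.089744 + (0.089744)²) = 1 · 1.277285.

So E[X^3] = 1.277285.


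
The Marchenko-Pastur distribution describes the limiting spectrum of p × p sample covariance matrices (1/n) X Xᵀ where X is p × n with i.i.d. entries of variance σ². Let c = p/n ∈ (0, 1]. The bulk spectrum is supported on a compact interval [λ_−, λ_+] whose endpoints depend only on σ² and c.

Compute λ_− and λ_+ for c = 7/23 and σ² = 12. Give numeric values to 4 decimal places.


c = 7/23 = 0.304348; √c = 0.551677.
λ_− = σ² (1 − √c)² = 12 · (1 − 0.551677)² = 12 · (0.448323)² = 2.411919.
λ_+ = σ² (1 + √c)² = 12 · (1 + 0.551677)² = 12 · (1.551677)² = 28.892429.

Rounded to 4 decimal places: λ_− ≈ 2.4119, λ_+ ≈ 28.8924.


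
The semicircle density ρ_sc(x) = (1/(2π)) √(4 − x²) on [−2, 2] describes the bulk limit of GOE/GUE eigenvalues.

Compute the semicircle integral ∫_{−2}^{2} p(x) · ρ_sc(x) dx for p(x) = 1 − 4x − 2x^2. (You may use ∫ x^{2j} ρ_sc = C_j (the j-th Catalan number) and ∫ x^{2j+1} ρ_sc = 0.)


Write p(x) = Σ a_i x^i, split into monomials and integrate each against ρ_sc separately.
Using ∫ x^{2j} ρ_sc = C_j = (1/(j+1)) C(2j, j) (Catalan numbers) and ∫ x^{2j+1} ρ_sc = 0 (odd monomials vanish by symmetry):
  i = 0 (even): a_0 · C_{0} = 1 · 1 = 1
  i = 1 (odd): ∫ x^1 ρ_sc = 0 (vanishes)
  i = 2 (even): a_2 · C_{1} = -2 · 1 = -2

Summing the contributions: ∫_{−2}^{2} p(x) ρ_sc(x) dx = 1 + (-2) = -1.


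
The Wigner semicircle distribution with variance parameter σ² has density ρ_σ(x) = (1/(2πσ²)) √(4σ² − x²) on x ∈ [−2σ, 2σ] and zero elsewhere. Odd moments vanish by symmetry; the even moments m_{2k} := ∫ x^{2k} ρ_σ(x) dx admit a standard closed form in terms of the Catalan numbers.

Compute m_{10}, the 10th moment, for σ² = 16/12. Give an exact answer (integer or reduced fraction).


By the scaled semicircle moment identity, m_{2k} = σ^{2k} · C_k with k = 5.
C_5 = (1/(k+1)) · C(2k, k) = (1/6) · C(10, 5) = (1/6) · 252 = 42.
σ^{2k} = (σ²)^k = (16/12)^5 = 1024/243.

Therefore m_{10} = σ^{10} · C_5 = (1024/243) · 42 = 14336/81.


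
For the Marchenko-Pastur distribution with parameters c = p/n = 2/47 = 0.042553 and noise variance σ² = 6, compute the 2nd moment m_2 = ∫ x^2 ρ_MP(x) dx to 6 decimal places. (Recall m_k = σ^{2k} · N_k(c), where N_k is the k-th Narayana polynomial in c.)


E[X²] = σ⁴ (1 + c) (second MP moment). With σ² = 6 (so σ⁴ = 36) and c = 2/47 = 0.042553: E[X²] = 36 · (1 + 0.042553) = 36 · 1.042553.

So E[X^2] = 37.531915.


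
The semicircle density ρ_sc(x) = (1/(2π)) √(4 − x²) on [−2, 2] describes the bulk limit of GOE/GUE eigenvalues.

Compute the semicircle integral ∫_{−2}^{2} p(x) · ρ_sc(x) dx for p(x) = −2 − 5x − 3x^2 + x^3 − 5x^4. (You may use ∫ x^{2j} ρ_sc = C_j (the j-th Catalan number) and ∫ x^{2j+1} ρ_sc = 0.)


Write p(x) = Σ a_i x^i, split into monomials and integrate each against ρ_sc separately.
Using ∫ x^{2j} ρ_sc = C_j = (1/(j+1)) C(2j, j) (Catalan numbers) and ∫ x^{2j+1} ρ_sc = 0 (odd monomials vanish by symmetry):
  i = 0 (even): a_0 · C_{0} = -2 · 1 = -2
  i = 1 (odd): ∫ x^1 ρ_sc = 0 (vanishes)
  i = 2 (even): a_2 · C_{1} = -3 · 1 = -3
  i = 3 (odd): ∫ x^3 ρ_sc = 0 (vanishes)
  i = 4 (even): a_4 · C_{2} = -5 · 2 = -10

Summing the contributions: ∫_{−2}^{2} p(x) ρ_sc(x) dx = (-2) + (-3) + (-10) = -15.


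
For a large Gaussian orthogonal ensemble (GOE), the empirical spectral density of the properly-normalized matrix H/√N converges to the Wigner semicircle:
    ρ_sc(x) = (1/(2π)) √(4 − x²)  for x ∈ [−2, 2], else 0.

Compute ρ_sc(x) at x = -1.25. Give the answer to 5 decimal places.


ρ_sc(x) = (1/(2π)) √(4 − x²). With x = -1.25:
  4 − x² = 4 − (-1.25)² = 4 − 1.562500 = 2.437500.
  √(4 − x²) = 1.561249.
  1/(2π) = 0.159155.
  ρ_sc(-1.25) = 0.159155 · 1.561249 = 0.248481.

Rounded to 5 decimal places: ρ_sc(-1.25) ≈ 0.24848.


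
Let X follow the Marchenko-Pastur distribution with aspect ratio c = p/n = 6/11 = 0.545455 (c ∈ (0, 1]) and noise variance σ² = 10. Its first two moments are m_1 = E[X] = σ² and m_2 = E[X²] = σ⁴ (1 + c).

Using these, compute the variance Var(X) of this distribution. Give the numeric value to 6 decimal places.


m_1 = E[X] = σ² = 10, so m_1² = 100.
m_2 = E[X²] = σ⁴ (1 + c) = 100 · (1 + 0.545455) = 100 · 1.545455 = 154.545455.
(Note m_2 − m_1² simplifies to c · σ⁴ = 0.545455 · 100.)

Var(X) = m_2 − m_1² = 154.545455 − 100 = 54.545455.


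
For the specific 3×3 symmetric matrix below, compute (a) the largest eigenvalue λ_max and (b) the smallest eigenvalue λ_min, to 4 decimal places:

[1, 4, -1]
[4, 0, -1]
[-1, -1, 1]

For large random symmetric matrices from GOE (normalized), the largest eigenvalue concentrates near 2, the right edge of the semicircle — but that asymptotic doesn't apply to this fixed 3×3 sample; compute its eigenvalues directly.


Since M is real symmetric, all three eigenvalues are real; they are the roots of det(λI − M) = λ³ − (tr M) λ² + s λ − det M, where s is the sum of the principal 2×2 minors.
tr M = 1 + 0 + 1 = 2.
s = (1·0 − 4²) + (1·1 − (-1)²) + (0·1 − (-1)²) = -16 + 0 + (-1) = -17.
det M (expand along row 1) = 1·(-1) − 4·3 + (-1)·(-4) = -9.
Characteristic polynomial: λ³ − 2λ² − 17λ + 9 = 0.
Substitute λ = y + (tr M)/3 = y + 0.666667 to remove the quadratic term: y³ + p·y + q = 0 with p = s − (tr M)²/3 = -18.333333 and q = −2(tr M)³/27 + (tr M)·s/3 − det M = -2.925926.
Three real roots ⇒ use the trigonometric (Viète) form: r = 2√(−p/3) = 4.944132, φ = arccos(3q/(p·r)) = arccos(0.096840) = 1.473805 rad.
y_k = r·cos(φ/3 − 2πk/3) for k = 0, 1, 2 gives y = 4.359416, -0.159819, -4.199597.
λ_k = y_k + 0.666667 gives λ = 5.0261, 0.5068, -3.5329 (check: the sum is 2.0000 = tr M).

Hence λ_max = 5.0261 and λ_min = -3.5329.


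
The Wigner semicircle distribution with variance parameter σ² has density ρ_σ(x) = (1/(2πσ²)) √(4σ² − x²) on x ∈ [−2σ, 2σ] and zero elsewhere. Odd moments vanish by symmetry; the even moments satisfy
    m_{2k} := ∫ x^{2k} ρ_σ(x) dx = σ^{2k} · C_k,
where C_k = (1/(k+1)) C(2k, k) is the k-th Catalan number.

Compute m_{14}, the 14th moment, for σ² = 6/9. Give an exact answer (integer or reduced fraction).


By the scaled semicircle moment identity, m_{2k} = σ^{2k} · C_k with k = 7.
C_7 = (1/(k+1)) · C(2k, k) = (1/8) · C(14, 7) = (1/8) · 3432 = 429.
σ^{2k} = (σ²)^k = (6/9)^7 = 128/2187.

Therefore m_{14} = σ^{14} · C_7 = (128/2187) · 429 = 18304/729.


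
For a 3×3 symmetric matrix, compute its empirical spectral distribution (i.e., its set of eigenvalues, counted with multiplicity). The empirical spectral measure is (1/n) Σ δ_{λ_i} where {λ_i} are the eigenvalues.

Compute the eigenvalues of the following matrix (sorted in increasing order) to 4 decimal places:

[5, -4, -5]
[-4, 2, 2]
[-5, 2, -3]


Since M is real symmetric, all three eigenvalues are real; they are the roots of det(λI − M) = λ³ − (tr M) λ² + s λ − det M, where s is the sum of the principal 2×2 minors.
tr M = 5 + 2 + (-3) = 4.
s = (5·2 − (-4)²) + (5·(-3) − (-5)²) + (2·(-3) − 2²) = -6 + (-40) + (-10) = -56.
det M (expand along row 1) = 5·(-10) − (-4)·22 + (-5)·2 = 28.
Characteristic polynomial: λ³ − 4λ² − 56λ − 28 = 0.
Substitute λ = y + (tr M)/3 = y + 1.333333 to remove the quadratic term: y³ + p·y + q = 0 with p = s − (tr M)²/3 = -61.333333 and q = −2(tr M)³/27 + (tr M)·s/3 − det M = -107.407407.
Three real roots ⇒ use the trigonometric (Viète) form: r = 2√(−p/3) = 9.043107, φ = arccos(3q/(p·r)) = arccos(0.580953) = 0.950897 rad.
y_k = r·cos(φ/3 − 2πk/3) for k = 0, 1, 2 gives y = 8.592629, -1.855337, -6.737293.
λ_k = y_k + 1.333333 gives λ = 9.9260, -0.5220, -5.4040 (check: the sum is 4.0000 = tr M).

Eigenvalues sorted in increasing order: [-5.4040, -0.5220, 9.9260].


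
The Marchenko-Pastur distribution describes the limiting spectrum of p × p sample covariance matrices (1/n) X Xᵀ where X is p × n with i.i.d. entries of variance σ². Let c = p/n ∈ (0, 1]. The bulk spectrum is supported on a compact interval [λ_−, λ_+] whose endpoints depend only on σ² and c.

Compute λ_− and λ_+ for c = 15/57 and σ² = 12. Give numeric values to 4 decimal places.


c = 15/57 = 0.263158; √c = 0.512989.
λ_− = σ² (1 − √c)² = 12 · (1 − 0.512989)² = 12 · (0.487011)² = 2.846155.
λ_+ = σ² (1 + √c)² = 12 · (1 + 0.512989)² = 12 · (1.512989)² = 27.469635.

Rounded to 4 decimal places: λ_− ≈ 2.8462, λ_+ ≈ 27.4696.


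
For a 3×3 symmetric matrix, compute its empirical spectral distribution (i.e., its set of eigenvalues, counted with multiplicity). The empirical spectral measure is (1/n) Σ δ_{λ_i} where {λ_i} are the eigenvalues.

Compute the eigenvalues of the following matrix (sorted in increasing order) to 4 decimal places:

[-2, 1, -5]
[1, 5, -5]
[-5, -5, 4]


Since M is real symmetric, all three eigenvalues are real; they are the roots of det(λI − M) = λ³ − (tr M) λ² + s λ − det M, where s is the sum of the principal 2×2 minors.
tr M = -2 + 5 + 4 = 7.
s = ((-2)·5 − 1²) + ((-2)·4 − (-5)²) + (5·4 − (-5)²) = -11 + (-33) + (-5) = -49.
det M (expand along row 1) = (-2)·(-5) − 1·(-21) + (-5)·20 = -69.
Characteristic polynomial: λ³ − 7λ² − 49λ + 69 = 0.
Substitute λ = y + (tr M)/3 = y + 2.333333 to remove the quadratic term: y³ + p·y + q = 0 with p = s − (tr M)²/3 = -65.333333 and q = −2(tr M)³/27 + (tr M)·s/3 − det M = -70.740741.
Three real roots ⇒ use the trigonometric (Viète) form: r = 2√(−p/3) = 9.333333, φ = arccos(3q/(p·r)) = arccos(0.348032) = 1.215325 rad.
y_k = r·cos(φ/3 − 2πk/3) for k = 0, 1, 2 gives y = 8.577890, -1.103324, -7.474566.
λ_k = y_k + 2.333333 gives λ = 10.9112, 1.2300, -5.1412 (check: the sum is 7.0000 = tr M).

Eigenvalues sorted in increasing order: [-5.1412, 1.2300, 10.9112].


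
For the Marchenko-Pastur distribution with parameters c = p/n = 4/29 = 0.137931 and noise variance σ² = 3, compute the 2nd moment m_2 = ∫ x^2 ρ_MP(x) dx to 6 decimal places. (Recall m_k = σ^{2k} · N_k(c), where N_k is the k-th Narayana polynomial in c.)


E[X²] = σ⁴ (1 + c) (second MP moment). With σ² = 3 (so σ⁴ = 9) and c = 4/29 = 0.137931: E[X²] = 9 · (1 + 0.137931) = 9 · 1.137931.

So E[X^2] = 10.241379.


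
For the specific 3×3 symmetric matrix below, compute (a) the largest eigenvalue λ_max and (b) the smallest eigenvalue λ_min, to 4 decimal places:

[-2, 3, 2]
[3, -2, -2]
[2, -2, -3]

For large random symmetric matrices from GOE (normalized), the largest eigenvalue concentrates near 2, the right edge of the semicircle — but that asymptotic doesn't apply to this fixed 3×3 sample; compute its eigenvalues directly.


Since M is real symmetric, all three eigenvalues are real; they are the roots of det(λI − M) = λ³ − (tr M) λ² + s λ − det M, where s is the sum of the principal 2×2 minors.
tr M = -2 + (-2) + (-3) = -7.
s = ((-2)·(-2) − 3²) + ((-2)·(-3) − 2²) + ((-2)·(-3) − (-2)²) = -5 + 2 + 2 = -1.
det M (expand along row 1) = (-2)·2 − 3·(-5) + 2·(-2) = 7.
Characteristic polynomial: λ³ + 7λ² − λ − 7 = 0.
Substitute λ = y + (tr M)/3 = y − 2.333333 to remove the quadratic term: y³ + p·y + q = 0 with p = s − (tr M)²/3 = -17.333333 and q = −2(tr M)³/27 + (tr M)·s/3 − det M = 20.740741.
Three real roots ⇒ use the trigonometric (Viète) form: r = 2√(−p/3) = 4.807402, φ = arccos(3q/(p·r)) = arccos(-0.746712) = 2.413901 rad.
y_k = r·cos(φ/3 − 2πk/3) for k = 0, 1, 2 gives y = 3.333333, 1.333333, -4.666667.
λ_k = y_k − 2.333333 gives λ = 1.0000, -1.0000, -7.0000 (check: the sum is -7.0000 = tr M).

Hence λ_max = 1.0000 and λ_min = -7.0000.


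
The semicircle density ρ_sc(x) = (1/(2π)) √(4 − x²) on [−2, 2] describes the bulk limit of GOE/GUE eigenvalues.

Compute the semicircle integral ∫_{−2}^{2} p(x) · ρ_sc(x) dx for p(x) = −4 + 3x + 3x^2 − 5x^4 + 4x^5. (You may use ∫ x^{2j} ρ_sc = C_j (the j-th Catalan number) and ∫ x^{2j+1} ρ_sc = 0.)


Write p(x) = Σ a_i x^i, split into monomials and integrate each against ρ_sc separately.
Using ∫ x^{2j} ρ_sc = C_j = (1/(j+1)) C(2j, j) (Catalan numbers) and ∫ x^{2j+1} ρ_sc = 0 (odd monomials vanish by symmetry):
  i = 0 (even): a_0 · C_{0} = -4 · 1 = -4
  i = 1 (odd): ∫ x^1 ρ_sc = 0 (vanishes)
  i = 2 (even): a_2 · C_{1} = 3 · 1 = 3
  i = 4 (even): a_4 · C_{2} = -5 · 2 = -10
  i = 5 (odd): ∫ x^5 ρ_sc = 0 (vanishes)

Summing the contributions: ∫_{−2}^{2} p(x) ρ_sc(x) dx = (-4) + 3 + (-10) = -11.


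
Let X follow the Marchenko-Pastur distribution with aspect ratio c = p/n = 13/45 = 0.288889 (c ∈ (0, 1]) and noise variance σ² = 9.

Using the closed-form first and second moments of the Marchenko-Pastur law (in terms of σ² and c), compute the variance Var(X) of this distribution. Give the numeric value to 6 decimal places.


Recall the MP moments m_1 = E[X] = σ² and m_2 = E[X²] = σ⁴ (1 + c).
m_1 = E[X] = σ² = 9, so m_1² = 81.
m_2 = E[X²] = σ⁴ (1 + c) = 81 · (1 + 0.288889) = 81 · 1.288889 = 104.400000.
(Note m_2 − m_1² simplifies to c · σ⁴ = 0.288889 · 81.)

Var(X) = m_2 − m_1² = 104.400000 − 81 = 23.400000.


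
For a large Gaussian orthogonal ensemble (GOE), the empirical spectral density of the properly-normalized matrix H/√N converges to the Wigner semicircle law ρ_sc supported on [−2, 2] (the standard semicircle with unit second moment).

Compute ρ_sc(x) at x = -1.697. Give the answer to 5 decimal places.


ρ_sc(x) = (1/(2π)) √(4 − x²). With x = -1.697:
  4 − x² = 4 − (-1.697)² = 4 − 2.879809 = 1.120191.
  √(4 − x²) = 1.058391.
  1/(2π) = 0.159155.
  ρ_sc(-1.697) = 0.159155 · 1.058391 = 0.168448.

Rounded to 5 decimal places: ρ_sc(-1.697) ≈ 0.16845.


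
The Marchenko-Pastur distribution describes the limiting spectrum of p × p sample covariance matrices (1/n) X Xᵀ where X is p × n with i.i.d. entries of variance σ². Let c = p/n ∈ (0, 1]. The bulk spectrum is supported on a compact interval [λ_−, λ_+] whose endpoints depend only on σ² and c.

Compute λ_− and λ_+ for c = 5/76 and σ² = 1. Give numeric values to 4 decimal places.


c = 5/76 = 0.065789; √c = 0.256495.
λ_− = σ² (1 − √c)² = 1 · (1 − 0.256495)² = 1 · (0.743505)² = 0.552800.
λ_+ = σ² (1 + √c)² = 1 · (1 + 0.256495)² = 1 · (1.256495)² = 1.578779.

Rounded to 4 decimal places: λ_− ≈ 0.5528, λ_+ ≈ 1.5788.


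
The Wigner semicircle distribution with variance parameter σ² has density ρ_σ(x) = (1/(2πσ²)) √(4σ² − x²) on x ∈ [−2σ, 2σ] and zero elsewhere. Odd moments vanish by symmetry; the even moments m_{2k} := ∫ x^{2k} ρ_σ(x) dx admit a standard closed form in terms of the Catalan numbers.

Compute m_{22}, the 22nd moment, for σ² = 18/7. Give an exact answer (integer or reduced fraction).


By the scaled semicircle moment identity, m_{2k} = σ^{2k} · C_k with k = 11.
C_11 = (1/(k+1)) · C(2k, k) = (1/12) · C(22, 11) = (1/12) · 705432 = 58786.
σ^{2k} = (σ²)^k = (18/7)^11 = 64268410079232/1977326743.

Therefore m_{22} = σ^{22} · C_11 = (64268410079232/1977326743) · 58786 = 539726107845390336/282475249.


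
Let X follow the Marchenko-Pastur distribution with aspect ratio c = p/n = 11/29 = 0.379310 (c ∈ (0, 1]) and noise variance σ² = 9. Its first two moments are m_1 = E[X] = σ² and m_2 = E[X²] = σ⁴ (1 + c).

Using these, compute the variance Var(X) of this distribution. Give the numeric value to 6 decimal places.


m_1 = E[X] = σ² = 9, so m_1² = 81.
m_2 = E[X²] = σ⁴ (1 + c) = 81 · (1 + 0.379310) = 81 · 1.379310 = 111.724138.
(Note m_2 − m_1² simplifies to c · σ⁴ = 0.379310 · 81.)

Var(X) = m_2 − m_1² = 111.724138 − 81 = 30.724138.


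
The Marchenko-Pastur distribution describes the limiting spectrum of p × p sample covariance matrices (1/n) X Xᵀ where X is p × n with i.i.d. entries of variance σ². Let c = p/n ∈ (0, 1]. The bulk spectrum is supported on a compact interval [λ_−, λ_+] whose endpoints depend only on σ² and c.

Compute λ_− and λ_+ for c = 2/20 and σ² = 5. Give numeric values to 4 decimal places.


c = 2/20 = 0.100000; √c = 0.316228.
λ_− = σ² (1 − √c)² = 5 · (1 − 0.316228)² = 5 · (0.683772)² = 2.337722.
λ_+ = σ² (1 + √c)² = 5 · (1 + 0.316228)² = 5 · (1.316228)² = 8.662278.

Rounded to 4 decimal places: λ_− ≈ 2.3377, λ_+ ≈ 8.6623.


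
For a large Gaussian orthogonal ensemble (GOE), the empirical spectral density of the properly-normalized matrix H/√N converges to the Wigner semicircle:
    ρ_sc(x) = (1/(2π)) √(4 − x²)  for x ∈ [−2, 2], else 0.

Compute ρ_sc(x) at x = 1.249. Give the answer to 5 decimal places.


ρ_sc(x) = (1/(2π)) √(4 − x²). With x = 1.249:
  4 − x² = 4 − (1.249)² = 4 − 1.560001 = 2.439999.
  √(4 − x²) = 1.562050.
  1/(2π) = 0.159155.
  ρ_sc(1.249) = 0.159155 · 1.562050 = 0.248608.

Rounded to 5 decimal places: ρ_sc(1.249) ≈ 0.24861.


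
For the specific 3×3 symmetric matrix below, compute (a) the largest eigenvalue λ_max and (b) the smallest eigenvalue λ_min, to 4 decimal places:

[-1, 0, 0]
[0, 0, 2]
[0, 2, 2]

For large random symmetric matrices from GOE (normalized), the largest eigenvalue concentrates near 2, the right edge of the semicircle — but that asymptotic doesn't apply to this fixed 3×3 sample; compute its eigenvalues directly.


Since M is real symmetric, all three eigenvalues are real; they are the roots of det(λI − M) = λ³ − (tr M) λ² + s λ − det M, where s is the sum of the principal 2×2 minors.
tr M = -1 + 0 + 2 = 1.
s = ((-1)·0 − 0²) + ((-1)·2 − 0²) + (0·2 − 2²) = 0 + (-2) + (-4) = -6.
det M (expand along row 1) = (-1)·(-4) − 0·0 + 0·0 = 4.
Characteristic polynomial: λ³ − λ² − 6λ − 4 = 0.
Substitute λ = y + (tr M)/3 = y + 0.333333 to remove the quadratic term: y³ + p·y + q = 0 with p = s − (tr M)²/3 = -6.333333 and q = −2(tr M)³/27 + (tr M)·s/3 − det M = -6.074074.
Three real roots ⇒ use the trigonometric (Viète) form: r = 2√(−p/3) = 2.905933, φ = arccos(3q/(p·r)) = arccos(0.990110) = 0.140757 rad.
y_k = r·cos(φ/3 − 2πk/3) for k = 0, 1, 2 gives y = 2.902735, -1.333333, -1.569401.
λ_k = y_k + 0.333333 gives λ = 3.2361, -1.0000, -1.2361 (check: the sum is 1.0000 = tr M).

Hence λ_max = 3.2361 and λ_min = -1.2361.


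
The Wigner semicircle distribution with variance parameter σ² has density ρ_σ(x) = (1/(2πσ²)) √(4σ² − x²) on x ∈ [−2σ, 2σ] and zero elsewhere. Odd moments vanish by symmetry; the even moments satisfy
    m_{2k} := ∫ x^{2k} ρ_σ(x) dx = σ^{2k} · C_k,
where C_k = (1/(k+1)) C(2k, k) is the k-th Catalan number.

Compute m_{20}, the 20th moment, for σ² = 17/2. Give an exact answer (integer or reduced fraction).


By the scaled semicircle moment identity, m_{2k} = σ^{2k} · C_k with k = 10.
C_10 = (1/(k+1)) · C(2k, k) = (1/11) · C(20, 10) = (1/11) · 184756 = 16796.
σ^{2k} = (σ²)^k = (17/2)^10 = 2015993900449/1024.

Therefore m_{20} = σ^{20} · C_10 = (2015993900449/1024) · 16796 = 8465158387985351/256.


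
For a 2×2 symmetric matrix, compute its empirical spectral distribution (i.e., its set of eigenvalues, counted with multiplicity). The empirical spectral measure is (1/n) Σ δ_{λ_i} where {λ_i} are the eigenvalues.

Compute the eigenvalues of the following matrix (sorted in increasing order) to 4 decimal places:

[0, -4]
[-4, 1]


Since M is real symmetric, both eigenvalues are real; they are the roots of det(λI − M) = λ² − (tr M) λ + det M.
tr M = 0 + 1 = 1.
det M = 0·1 − (-4)² = 0 − 16 = -16.
Characteristic polynomial: λ² − λ − 16 = 0.
Discriminant Δ = (tr M)² − 4·det M = 1 − (-64) = 65; √Δ = 8.062258.
λ = (tr M ± √Δ)/2 = (1 ± 8.062258)/2, giving (tr M − √Δ)/2 = -3.5311 and (tr M + √Δ)/2 = 4.5311.

Eigenvalues sorted in increasing order: [-3.5311, 4.5311].


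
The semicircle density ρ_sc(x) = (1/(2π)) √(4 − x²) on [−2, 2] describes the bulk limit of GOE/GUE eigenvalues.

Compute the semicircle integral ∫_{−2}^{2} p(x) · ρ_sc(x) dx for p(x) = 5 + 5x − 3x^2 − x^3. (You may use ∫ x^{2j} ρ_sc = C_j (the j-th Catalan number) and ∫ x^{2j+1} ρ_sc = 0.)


Write p(x) = Σ a_i x^i, split into monomials and integrate each against ρ_sc separately.
Using ∫ x^{2j} ρ_sc = C_j = (1/(j+1)) C(2j, j) (Catalan numbers) and ∫ x^{2j+1} ρ_sc = 0 (odd monomials vanish by symmetry):
  i = 0 (even): a_0 · C_{0} = 5 · 1 = 5
  i = 1 (odd): ∫ x^1 ρ_sc = 0 (vanishes)
  i = 2 (even): a_2 · C_{1} = -3 · 1 = -3
  i = 3 (odd): ∫ x^3 ρ_sc = 0 (vanishes)

Summing the contributions: ∫_{−2}^{2} p(x) ρ_sc(x) dx = 5 + (-3) = 2.


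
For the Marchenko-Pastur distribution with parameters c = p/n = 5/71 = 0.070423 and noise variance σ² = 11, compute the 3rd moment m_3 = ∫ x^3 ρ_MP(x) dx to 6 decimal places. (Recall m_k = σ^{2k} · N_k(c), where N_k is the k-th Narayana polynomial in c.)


E[X³] = σ⁶ (1 + 3c + c²) (third MP moment). With σ² = 11 (so σ⁶ = 1331) and c = 5/71 = 0.070423: E[X³] = 1331 · (1 + 3·0.070423 + (0.070423)²) = 1331 · 1.216227.

So E[X^3] = 1618.798056.


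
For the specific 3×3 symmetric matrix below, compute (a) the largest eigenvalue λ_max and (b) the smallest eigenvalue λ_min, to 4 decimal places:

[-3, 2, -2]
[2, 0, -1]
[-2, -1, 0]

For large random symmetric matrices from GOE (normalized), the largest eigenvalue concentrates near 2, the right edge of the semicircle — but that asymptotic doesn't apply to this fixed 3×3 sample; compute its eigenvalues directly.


Since M is real symmetric, all three eigenvalues are real; they are the roots of det(λI − M) = λ³ − (tr M) λ² + s λ − det M, where s is the sum of the principal 2×2 minors.
tr M = -3 + 0 + 0 = -3.
s = ((-3)·0 − 2²) + ((-3)·0 − (-2)²) + (0·0 − (-1)²) = -4 + (-4) + (-1) = -9.
det M (expand along row 1) = (-3)·(-1) − 2·(-2) + (-2)·(-2) = 11.
Characteristic polynomial: λ³ + 3λ² − 9λ − 11 = 0.
Substitute λ = y + (tr M)/3 = y − 1.000000 to remove the quadratic term: y³ + p·y + q = 0 with p = s − (tr M)²/3 = -12.000000 and q = −2(tr M)³/27 + (tr M)·s/3 − det M = 0.000000.
Three real roots ⇒ use the trigonometric (Viète) form: r = 2√(−p/3) = 4.000000, φ = arccos(3q/(p·r)) = arccos(0.000000) = 1.570796 rad.
y_k = r·cos(φ/3 − 2πk/3) for k = 0, 1, 2 gives y = 3.464102, 0.000000, -3.464102.
λ_k = y_k − 1.000000 gives λ = 2.4641, -1.0000, -4.4641 (check: the sum is -3.0000 = tr M).

Hence λ_max = 2.4641 and λ_min = -4.4641.


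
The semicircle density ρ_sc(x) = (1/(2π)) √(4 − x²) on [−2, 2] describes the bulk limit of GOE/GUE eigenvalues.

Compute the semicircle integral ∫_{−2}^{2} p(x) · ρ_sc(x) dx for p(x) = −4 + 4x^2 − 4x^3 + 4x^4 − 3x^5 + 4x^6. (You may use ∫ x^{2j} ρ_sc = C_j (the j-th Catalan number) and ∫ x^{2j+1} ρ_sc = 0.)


Write p(x) = Σ a_i x^i, split into monomials and integrate each against ρ_sc separately.
Using ∫ x^{2j} ρ_sc = C_j = (1/(j+1)) C(2j, j) (Catalan numbers) and ∫ x^{2j+1} ρ_sc = 0 (odd monomials vanish by symmetry):
  i = 0 (even): a_0 · C_{0} = -4 · 1 = -4
  i = 2 (even): a_2 · C_{1} = 4 · 1 = 4
  i = 3 (odd): ∫ x^3 ρ_sc = 0 (vanishes)
  i = 4 (even): a_4 · C_{2} = 4 · 2 = 8
  i = 5 (odd): ∫ x^5 ρ_sc = 0 (vanishes)
  i = 6 (even): a_6 · C_{3} = 4 · 5 = 20

Summing the contributions: ∫_{−2}^{2} p(x) ρ_sc(x) dx = (-4) + 4 + 8 + 20 = 28.


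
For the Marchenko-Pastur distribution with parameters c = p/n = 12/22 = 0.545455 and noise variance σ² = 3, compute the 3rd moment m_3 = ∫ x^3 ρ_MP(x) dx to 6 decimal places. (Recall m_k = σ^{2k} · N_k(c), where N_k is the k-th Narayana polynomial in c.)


E[X³] = σ⁶ (1 + 3c + c²) (third MP moment). With σ² = 3 (so σ⁶ = 27) and c = 12/22 = 0.545455: E[X³] = 27 · (1 + 3·0.545455 + (0.545455)²) = 27 · 2.933884.

So E[X^3] = 79.214876.


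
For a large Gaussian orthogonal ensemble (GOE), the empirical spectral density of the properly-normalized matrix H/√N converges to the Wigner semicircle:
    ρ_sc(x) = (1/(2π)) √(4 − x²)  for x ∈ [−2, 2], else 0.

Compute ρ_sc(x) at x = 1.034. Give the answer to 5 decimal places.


ρ_sc(x) = (1/(2π)) √(4 − x²). With x = 1.034:
  4 − x² = 4 − (1.034)² = 4 − 1.069156 = 2.930844.
  √(4 − x²) = 1.711971.
  1/(2π) = 0.159155.
  ρ_sc(1.034) = 0.159155 · 1.711971 = 0.272469.

Rounded to 5 decimal places: ρ_sc(1.034) ≈ 0.27247.


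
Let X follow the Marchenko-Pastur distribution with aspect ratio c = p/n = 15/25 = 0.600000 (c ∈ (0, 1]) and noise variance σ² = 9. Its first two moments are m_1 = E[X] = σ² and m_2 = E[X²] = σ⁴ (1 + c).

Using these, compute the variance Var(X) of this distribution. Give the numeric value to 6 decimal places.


m_1 = E[X] = σ² = 9, so m_1² = 81.
m_2 = E[X²] = σ⁴ (1 + c) = 81 · (1 + 0.600000) = 81 · 1.600000 = 129.600000.
(Note m_2 − m_1² simplifies to c · σ⁴ = 0.600000 · 81.)

Var(X) = m_2 − m_1² = 129.600000 − 81 = 48.600000.


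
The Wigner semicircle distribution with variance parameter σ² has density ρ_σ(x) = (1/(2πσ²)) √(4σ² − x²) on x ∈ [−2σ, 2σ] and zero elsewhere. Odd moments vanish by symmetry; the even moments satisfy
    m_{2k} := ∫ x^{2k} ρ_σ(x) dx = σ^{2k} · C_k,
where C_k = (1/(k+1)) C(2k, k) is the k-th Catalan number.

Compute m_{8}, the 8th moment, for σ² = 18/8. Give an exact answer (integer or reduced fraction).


By the scaled semicircle moment identity, m_{2k} = σ^{2k} · C_k with k = 4.
C_4 = (1/(k+1)) · C(2k, k) = (1/5) · C(8, 4) = (1/5) · 70 = 14.
σ^{2k} = (σ²)^k = (18/8)^4 = 6561/256.

Therefore m_{8} = σ^{8} · C_4 = (6561/256) · 14 = 45927/128.


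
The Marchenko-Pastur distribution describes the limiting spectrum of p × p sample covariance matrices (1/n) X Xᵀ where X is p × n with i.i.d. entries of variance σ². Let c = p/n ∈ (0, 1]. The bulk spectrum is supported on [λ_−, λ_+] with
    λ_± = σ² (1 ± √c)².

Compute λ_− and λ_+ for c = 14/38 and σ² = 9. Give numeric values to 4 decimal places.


c = 14/38 = 0.368421; √c = 0.606977.
λ_− = σ² (1 − √c)² = 9 · (1 − 0.606977)² = 9 · (0.393023)² = 1.390204.
λ_+ = σ² (1 + √c)² = 9 · (1 + 0.606977)² = 9 · (1.606977)² = 23.241375.

Rounded to 4 decimal places: λ_− ≈ 1.3902, λ_+ ≈ 23.2414.


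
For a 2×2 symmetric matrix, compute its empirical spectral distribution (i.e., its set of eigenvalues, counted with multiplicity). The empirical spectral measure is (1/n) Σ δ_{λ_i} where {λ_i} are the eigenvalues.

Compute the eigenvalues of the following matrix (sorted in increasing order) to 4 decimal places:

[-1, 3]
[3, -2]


Since M is real symmetric, both eigenvalues are real; they are the roots of det(λI − M) = λ² − (tr M) λ + det M.
tr M = -1 + (-2) = -3.
det M = (-1)·(-2) − 3² = 2 − 9 = -7.
Characteristic polynomial: λ² + 3λ − 7 = 0.
Discriminant Δ = (tr M)² − 4·det M = 9 − (-28) = 37; √Δ = 6.082763.
λ = (tr M ± √Δ)/2 = (-3 ± 6.082763)/2, giving (tr M − √Δ)/2 = -4.5414 and (tr M + √Δ)/2 = 1.5414.

Eigenvalues sorted in increasing order: [-4.5414, 1.5414].
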